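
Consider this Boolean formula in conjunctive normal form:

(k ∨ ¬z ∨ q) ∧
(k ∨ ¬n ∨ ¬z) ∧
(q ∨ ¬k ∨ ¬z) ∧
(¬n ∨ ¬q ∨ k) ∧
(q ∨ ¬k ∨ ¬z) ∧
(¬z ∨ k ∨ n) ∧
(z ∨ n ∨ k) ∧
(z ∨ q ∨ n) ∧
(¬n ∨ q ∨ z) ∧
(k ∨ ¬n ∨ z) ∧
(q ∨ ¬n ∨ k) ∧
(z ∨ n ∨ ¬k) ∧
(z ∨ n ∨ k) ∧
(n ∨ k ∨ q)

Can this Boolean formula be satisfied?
Yes

Yes, the formula is satisfiable.

One satisfying assignment is: k=True, n=False, q=True, z=True

Verification: With this assignment, all 14 clauses evaluate to true.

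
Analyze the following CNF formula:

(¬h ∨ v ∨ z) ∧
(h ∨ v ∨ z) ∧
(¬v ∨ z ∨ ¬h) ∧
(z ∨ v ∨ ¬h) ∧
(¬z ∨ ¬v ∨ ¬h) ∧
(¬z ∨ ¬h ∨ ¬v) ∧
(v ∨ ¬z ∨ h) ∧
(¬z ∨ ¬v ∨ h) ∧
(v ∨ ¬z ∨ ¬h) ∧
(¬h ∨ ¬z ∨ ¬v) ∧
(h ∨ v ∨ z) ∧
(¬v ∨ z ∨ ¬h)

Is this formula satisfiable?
Yes

Yes, the formula is satisfiable.

One satisfying assignment is: h=False, v=True, z=False

Verification: With this assignment, all 12 clauses evaluate to true.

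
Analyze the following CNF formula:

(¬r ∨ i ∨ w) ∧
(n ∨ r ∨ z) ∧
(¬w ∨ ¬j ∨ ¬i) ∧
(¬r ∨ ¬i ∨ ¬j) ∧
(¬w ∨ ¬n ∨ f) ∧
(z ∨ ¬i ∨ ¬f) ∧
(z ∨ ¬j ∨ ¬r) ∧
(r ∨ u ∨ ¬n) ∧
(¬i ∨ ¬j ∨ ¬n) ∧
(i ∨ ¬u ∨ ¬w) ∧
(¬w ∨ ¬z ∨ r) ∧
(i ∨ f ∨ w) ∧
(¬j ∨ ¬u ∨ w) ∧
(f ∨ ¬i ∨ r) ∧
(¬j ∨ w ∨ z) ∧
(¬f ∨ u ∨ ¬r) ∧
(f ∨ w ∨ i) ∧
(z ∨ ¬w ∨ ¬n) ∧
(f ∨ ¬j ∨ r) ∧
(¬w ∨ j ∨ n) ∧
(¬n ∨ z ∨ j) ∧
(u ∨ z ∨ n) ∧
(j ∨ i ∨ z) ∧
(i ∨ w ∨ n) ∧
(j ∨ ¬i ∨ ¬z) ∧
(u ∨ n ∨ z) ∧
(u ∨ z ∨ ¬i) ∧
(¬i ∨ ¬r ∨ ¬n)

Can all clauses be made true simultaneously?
Yes

Yes, the formula is satisfiable.

One satisfying assignment is: z=False, j=False, r=True, n=False, i=True, w=False, f=False, u=True

Verification: With this assignment, all 28 clauses evaluate to true.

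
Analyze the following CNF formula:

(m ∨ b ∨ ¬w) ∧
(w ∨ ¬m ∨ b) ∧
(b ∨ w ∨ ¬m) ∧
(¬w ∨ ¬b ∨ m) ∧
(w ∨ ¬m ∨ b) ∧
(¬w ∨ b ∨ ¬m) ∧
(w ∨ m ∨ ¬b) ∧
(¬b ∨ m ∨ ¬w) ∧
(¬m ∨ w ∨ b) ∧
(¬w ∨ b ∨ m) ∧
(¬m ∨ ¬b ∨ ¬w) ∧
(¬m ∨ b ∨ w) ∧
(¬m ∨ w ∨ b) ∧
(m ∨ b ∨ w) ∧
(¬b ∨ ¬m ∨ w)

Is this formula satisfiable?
No

No, the formula is not satisfiable.

No assignment of truth values to the variables can make all 15 clauses true simultaneously.

The formula is UNSAT (unsatisfiable).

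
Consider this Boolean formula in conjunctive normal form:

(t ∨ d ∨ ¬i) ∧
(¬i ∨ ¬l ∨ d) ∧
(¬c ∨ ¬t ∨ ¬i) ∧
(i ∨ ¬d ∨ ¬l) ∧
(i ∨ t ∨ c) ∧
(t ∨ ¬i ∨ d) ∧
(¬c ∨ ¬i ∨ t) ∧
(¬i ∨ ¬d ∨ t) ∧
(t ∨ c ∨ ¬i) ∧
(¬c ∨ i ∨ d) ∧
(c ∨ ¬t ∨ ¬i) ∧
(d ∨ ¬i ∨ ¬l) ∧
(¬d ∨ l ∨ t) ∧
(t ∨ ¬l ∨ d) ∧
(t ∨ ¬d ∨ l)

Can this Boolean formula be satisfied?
Yes

Yes, the formula is satisfiable.

One satisfying assignment is: l=False, d=False, c=False, t=True, i=False

Verification: With this assignment, all 15 clauses evaluate to true.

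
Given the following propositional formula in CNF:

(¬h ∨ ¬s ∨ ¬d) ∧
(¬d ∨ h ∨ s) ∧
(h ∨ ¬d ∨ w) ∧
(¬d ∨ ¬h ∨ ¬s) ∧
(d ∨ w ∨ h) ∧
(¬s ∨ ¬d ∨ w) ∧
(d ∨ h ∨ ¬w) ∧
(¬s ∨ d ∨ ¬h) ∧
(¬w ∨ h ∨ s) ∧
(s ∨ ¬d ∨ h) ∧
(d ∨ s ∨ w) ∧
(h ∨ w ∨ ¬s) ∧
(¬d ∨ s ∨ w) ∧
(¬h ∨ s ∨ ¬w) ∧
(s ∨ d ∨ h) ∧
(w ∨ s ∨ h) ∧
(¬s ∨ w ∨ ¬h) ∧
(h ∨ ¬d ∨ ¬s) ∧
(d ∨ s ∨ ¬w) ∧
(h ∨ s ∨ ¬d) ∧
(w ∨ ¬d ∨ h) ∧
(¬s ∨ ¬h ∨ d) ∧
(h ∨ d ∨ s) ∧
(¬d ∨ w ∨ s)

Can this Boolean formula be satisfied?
No

No, the formula is not satisfiable.

No assignment of truth values to the variables can make all 24 clauses true simultaneously.

The formula is UNSAT (unsatisfiable).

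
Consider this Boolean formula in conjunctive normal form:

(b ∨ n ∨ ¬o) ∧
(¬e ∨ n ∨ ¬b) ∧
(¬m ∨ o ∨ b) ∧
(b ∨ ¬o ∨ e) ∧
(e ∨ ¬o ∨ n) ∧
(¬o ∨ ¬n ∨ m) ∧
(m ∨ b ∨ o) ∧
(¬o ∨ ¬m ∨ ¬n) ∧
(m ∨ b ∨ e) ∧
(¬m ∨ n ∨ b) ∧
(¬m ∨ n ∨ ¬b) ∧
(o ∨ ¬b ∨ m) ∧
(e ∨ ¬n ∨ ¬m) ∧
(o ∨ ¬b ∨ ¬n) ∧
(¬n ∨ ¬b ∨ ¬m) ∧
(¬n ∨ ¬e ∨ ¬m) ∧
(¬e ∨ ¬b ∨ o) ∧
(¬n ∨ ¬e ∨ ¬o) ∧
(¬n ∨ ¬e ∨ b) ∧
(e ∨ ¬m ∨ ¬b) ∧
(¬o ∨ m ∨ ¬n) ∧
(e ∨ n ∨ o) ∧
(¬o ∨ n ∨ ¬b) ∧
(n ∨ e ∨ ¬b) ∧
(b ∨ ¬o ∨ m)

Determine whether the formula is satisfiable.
No

No, the formula is not satisfiable.

No assignment of truth values to the variables can make all 25 clauses true simultaneously.

The formula is UNSAT (unsatisfiable).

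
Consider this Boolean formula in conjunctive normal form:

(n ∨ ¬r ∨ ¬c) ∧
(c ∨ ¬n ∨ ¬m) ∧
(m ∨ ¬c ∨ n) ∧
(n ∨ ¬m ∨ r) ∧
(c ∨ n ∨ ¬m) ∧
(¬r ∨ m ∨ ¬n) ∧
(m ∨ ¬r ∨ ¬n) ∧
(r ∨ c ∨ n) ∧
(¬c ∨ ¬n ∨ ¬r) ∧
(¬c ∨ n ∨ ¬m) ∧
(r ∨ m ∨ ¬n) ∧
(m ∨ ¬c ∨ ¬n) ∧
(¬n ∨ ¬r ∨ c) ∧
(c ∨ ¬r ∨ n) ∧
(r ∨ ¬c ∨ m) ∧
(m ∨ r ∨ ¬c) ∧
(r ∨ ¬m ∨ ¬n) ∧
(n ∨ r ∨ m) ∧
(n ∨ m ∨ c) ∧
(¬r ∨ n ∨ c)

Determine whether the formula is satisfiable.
No

No, the formula is not satisfiable.

No assignment of truth values to the variables can make all 20 clauses true simultaneously.

The formula is UNSAT (unsatisfiable).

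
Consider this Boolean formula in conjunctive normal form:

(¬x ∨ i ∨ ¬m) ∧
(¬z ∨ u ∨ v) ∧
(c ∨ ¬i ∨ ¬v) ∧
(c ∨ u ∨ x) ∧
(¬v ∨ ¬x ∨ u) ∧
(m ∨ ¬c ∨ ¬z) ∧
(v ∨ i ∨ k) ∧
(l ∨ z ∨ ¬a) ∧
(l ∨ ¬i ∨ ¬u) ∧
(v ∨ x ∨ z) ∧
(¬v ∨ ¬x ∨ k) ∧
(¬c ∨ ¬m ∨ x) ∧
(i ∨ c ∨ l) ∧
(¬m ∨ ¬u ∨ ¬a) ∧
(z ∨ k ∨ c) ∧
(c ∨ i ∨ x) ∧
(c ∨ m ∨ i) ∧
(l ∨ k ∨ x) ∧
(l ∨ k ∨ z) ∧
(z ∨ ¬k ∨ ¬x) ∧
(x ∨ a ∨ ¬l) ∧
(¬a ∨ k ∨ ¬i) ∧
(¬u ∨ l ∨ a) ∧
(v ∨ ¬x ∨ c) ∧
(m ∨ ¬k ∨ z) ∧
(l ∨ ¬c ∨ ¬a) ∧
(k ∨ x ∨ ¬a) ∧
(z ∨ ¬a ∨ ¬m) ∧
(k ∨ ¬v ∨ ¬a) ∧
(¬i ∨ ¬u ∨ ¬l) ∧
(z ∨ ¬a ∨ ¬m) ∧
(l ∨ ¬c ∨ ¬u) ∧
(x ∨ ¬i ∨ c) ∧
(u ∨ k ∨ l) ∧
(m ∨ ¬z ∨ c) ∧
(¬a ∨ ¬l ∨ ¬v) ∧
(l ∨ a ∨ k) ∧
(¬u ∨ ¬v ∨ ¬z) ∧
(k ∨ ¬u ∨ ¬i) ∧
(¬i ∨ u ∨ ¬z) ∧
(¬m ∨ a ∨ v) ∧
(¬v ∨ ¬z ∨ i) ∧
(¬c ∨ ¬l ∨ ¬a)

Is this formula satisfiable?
Yes

Yes, the formula is satisfiable.

One satisfying assignment is: i=True, v=False, l=True, k=False, c=True, a=False, x=True, z=False, m=False, u=False

Verification: With this assignment, all 43 clauses evaluate to true.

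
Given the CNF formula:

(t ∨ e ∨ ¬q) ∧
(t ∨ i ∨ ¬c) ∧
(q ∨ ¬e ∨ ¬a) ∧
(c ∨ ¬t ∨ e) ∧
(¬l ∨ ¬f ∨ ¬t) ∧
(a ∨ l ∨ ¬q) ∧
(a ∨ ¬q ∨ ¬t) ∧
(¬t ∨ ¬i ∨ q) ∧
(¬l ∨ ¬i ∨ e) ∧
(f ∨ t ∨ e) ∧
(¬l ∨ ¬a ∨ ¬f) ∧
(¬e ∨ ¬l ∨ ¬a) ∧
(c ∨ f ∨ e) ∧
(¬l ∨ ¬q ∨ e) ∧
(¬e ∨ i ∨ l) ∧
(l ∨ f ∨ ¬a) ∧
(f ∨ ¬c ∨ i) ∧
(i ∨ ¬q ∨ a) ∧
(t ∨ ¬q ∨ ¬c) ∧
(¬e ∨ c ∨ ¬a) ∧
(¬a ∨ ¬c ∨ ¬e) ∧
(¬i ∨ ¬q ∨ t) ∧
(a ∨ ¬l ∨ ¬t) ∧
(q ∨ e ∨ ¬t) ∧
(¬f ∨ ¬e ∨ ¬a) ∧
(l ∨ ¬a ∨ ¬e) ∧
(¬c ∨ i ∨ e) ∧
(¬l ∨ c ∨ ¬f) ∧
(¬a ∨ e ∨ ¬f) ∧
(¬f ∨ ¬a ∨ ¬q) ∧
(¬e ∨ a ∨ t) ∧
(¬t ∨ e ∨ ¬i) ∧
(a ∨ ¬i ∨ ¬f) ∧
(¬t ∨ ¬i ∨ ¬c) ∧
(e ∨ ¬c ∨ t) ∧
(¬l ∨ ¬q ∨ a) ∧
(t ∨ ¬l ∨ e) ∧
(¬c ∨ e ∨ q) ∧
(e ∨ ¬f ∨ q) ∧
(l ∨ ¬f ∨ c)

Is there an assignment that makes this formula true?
No

No, the formula is not satisfiable.

No assignment of truth values to the variables can make all 40 clauses true simultaneously.

The formula is UNSAT (unsatisfiable).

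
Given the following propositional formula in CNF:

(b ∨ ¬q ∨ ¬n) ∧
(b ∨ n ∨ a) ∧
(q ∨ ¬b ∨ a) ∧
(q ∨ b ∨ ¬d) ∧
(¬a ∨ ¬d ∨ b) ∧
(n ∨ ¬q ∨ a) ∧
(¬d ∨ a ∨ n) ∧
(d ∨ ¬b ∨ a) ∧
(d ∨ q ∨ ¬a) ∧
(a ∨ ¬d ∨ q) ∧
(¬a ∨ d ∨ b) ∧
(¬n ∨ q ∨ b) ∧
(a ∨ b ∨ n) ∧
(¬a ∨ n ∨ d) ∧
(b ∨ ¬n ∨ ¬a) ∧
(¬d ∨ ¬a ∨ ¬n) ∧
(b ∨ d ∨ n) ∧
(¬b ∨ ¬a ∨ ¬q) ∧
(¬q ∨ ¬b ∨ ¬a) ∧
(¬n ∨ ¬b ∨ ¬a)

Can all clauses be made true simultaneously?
Yes

Yes, the formula is satisfiable.

One satisfying assignment is: d=True, n=False, q=False, a=True, b=True

Verification: With this assignment, all 20 clauses evaluate to true.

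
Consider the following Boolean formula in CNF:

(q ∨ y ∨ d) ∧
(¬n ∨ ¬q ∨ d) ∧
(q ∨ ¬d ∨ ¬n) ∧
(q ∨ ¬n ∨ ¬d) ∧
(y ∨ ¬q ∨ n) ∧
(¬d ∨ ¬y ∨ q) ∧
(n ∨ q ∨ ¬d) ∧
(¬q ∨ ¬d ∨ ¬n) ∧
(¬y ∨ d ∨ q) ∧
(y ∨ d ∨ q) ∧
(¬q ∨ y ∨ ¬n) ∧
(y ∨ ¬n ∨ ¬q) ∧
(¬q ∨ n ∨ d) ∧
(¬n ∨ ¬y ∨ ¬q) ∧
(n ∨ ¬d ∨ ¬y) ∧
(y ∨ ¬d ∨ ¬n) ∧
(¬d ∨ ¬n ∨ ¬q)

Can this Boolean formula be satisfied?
No

No, the formula is not satisfiable.

No assignment of truth values to the variables can make all 17 clauses true simultaneously.

The formula is UNSAT (unsatisfiable).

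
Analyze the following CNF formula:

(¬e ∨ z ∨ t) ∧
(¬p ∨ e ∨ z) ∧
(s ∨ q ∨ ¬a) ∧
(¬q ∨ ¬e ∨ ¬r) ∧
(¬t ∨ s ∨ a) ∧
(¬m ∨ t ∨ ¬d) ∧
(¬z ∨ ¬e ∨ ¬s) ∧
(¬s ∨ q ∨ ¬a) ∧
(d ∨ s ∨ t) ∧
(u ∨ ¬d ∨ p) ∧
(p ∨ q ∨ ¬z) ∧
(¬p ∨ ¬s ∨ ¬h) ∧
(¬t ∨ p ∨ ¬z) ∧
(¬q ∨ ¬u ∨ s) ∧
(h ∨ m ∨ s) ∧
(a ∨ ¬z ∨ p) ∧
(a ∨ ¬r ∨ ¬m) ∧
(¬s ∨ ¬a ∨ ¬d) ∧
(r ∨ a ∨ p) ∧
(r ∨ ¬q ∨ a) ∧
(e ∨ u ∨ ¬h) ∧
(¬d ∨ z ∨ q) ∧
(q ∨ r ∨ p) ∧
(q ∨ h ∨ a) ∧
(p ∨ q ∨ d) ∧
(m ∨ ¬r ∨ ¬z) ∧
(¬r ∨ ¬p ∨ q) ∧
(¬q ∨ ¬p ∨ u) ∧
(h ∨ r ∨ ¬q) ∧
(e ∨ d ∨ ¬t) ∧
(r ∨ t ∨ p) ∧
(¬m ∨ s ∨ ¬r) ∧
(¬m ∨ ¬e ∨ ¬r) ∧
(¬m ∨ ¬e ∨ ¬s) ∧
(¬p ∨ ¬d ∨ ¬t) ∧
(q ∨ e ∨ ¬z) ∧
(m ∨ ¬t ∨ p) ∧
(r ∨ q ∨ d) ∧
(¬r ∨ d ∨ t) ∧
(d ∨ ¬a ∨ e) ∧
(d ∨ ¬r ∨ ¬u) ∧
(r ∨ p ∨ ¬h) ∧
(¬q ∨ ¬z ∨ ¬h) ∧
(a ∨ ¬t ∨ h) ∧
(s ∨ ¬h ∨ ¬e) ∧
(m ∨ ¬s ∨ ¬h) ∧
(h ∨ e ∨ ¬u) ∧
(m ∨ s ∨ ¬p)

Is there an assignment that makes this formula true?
No

No, the formula is not satisfiable.

No assignment of truth values to the variables can make all 48 clauses true simultaneously.

The formula is UNSAT (unsatisfiable).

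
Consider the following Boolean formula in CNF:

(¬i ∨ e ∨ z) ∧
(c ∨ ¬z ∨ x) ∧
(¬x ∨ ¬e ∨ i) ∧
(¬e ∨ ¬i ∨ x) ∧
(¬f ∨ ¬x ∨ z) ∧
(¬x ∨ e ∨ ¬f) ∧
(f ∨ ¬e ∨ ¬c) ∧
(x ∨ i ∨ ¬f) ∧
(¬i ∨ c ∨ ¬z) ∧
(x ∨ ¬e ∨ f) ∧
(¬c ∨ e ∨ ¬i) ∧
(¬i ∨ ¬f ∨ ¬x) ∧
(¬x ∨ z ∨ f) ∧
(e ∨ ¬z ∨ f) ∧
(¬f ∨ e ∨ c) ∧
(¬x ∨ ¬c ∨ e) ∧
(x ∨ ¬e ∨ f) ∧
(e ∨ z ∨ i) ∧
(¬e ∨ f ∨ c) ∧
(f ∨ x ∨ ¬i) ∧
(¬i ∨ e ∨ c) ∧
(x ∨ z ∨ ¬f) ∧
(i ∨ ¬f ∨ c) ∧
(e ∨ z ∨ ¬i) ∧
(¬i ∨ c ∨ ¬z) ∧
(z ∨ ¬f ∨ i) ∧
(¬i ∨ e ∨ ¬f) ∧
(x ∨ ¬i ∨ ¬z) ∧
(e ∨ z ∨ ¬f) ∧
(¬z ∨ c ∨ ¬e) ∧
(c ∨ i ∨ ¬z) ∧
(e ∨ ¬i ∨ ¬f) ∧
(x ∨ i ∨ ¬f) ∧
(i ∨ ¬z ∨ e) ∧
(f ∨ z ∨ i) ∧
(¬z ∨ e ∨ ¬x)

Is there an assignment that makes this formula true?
No

No, the formula is not satisfiable.

No assignment of truth values to the variables can make all 36 clauses true simultaneously.

The formula is UNSAT (unsatisfiable).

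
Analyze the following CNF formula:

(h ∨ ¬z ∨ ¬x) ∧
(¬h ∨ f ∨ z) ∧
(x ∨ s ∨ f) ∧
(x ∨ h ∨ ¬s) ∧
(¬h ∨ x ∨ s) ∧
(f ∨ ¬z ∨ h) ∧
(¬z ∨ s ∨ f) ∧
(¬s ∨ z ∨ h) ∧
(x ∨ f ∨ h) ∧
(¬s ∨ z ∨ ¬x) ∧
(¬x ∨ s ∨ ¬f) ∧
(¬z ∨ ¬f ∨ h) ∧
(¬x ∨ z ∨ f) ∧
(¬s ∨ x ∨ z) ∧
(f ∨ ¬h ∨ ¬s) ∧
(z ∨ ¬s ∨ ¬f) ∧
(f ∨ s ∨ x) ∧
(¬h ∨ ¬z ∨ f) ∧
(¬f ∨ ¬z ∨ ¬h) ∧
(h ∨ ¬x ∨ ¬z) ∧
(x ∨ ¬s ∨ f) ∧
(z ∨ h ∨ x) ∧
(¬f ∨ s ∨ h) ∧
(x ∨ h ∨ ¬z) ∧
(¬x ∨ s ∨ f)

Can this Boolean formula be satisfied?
No

No, the formula is not satisfiable.

No assignment of truth values to the variables can make all 25 clauses true simultaneously.

The formula is UNSAT (unsatisfiable).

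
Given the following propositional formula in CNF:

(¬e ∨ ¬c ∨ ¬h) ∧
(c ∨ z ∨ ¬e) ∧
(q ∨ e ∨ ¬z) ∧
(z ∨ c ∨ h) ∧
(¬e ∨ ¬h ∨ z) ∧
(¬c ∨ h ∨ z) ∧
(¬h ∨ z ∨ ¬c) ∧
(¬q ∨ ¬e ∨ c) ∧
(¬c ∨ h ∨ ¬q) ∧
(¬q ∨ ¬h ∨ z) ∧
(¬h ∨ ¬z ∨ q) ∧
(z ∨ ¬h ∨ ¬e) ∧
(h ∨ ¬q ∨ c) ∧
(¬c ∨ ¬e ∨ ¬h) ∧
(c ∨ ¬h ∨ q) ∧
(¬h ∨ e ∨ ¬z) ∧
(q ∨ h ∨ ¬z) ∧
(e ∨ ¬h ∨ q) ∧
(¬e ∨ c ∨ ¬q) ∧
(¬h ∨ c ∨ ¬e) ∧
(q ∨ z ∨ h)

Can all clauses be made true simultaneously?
No

No, the formula is not satisfiable.

No assignment of truth values to the variables can make all 21 clauses true simultaneously.

The formula is UNSAT (unsatisfiable).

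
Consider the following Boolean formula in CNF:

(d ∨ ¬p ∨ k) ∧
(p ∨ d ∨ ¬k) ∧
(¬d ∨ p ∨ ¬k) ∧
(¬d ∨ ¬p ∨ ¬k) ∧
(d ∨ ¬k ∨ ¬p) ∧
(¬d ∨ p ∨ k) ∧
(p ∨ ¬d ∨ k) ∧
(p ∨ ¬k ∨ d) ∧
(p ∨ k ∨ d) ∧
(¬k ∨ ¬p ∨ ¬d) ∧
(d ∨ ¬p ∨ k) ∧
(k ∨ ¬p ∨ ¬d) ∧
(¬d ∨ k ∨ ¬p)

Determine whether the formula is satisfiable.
No

No, the formula is not satisfiable.

No assignment of truth values to the variables can make all 13 clauses true simultaneously.

The formula is UNSAT (unsatisfiable).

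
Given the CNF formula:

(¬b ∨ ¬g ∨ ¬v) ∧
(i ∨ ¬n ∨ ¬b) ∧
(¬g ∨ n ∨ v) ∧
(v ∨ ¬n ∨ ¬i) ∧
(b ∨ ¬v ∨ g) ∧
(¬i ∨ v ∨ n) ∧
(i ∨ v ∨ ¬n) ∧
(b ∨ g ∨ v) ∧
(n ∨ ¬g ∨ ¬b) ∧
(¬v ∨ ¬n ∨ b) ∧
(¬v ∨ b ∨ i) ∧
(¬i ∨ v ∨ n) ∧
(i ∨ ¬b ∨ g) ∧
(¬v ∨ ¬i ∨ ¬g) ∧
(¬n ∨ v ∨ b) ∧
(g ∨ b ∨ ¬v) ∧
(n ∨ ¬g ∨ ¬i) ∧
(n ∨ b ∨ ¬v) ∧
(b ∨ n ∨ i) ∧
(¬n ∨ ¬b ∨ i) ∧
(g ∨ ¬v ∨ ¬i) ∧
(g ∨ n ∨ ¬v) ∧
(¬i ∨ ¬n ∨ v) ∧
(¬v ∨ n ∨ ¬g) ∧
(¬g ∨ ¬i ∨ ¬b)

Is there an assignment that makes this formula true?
No

No, the formula is not satisfiable.

No assignment of truth values to the variables can make all 25 clauses true simultaneously.

The formula is UNSAT (unsatisfiable).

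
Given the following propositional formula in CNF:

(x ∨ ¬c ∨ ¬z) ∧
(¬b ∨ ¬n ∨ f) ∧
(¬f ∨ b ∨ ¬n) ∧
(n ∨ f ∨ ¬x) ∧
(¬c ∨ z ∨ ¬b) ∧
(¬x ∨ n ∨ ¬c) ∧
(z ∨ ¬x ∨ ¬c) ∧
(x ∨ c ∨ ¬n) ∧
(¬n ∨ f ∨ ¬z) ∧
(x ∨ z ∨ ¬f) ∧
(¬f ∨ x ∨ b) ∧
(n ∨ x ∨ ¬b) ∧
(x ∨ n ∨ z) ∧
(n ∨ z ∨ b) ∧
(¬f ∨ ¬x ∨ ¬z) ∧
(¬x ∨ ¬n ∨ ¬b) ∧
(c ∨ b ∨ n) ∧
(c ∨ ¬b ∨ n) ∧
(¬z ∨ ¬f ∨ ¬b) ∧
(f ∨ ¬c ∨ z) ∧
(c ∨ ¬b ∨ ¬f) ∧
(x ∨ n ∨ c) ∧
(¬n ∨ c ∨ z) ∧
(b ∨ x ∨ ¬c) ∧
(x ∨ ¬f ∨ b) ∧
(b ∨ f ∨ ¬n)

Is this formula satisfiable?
No

No, the formula is not satisfiable.

No assignment of truth values to the variables can make all 26 clauses true simultaneously.

The formula is UNSAT (unsatisfiable).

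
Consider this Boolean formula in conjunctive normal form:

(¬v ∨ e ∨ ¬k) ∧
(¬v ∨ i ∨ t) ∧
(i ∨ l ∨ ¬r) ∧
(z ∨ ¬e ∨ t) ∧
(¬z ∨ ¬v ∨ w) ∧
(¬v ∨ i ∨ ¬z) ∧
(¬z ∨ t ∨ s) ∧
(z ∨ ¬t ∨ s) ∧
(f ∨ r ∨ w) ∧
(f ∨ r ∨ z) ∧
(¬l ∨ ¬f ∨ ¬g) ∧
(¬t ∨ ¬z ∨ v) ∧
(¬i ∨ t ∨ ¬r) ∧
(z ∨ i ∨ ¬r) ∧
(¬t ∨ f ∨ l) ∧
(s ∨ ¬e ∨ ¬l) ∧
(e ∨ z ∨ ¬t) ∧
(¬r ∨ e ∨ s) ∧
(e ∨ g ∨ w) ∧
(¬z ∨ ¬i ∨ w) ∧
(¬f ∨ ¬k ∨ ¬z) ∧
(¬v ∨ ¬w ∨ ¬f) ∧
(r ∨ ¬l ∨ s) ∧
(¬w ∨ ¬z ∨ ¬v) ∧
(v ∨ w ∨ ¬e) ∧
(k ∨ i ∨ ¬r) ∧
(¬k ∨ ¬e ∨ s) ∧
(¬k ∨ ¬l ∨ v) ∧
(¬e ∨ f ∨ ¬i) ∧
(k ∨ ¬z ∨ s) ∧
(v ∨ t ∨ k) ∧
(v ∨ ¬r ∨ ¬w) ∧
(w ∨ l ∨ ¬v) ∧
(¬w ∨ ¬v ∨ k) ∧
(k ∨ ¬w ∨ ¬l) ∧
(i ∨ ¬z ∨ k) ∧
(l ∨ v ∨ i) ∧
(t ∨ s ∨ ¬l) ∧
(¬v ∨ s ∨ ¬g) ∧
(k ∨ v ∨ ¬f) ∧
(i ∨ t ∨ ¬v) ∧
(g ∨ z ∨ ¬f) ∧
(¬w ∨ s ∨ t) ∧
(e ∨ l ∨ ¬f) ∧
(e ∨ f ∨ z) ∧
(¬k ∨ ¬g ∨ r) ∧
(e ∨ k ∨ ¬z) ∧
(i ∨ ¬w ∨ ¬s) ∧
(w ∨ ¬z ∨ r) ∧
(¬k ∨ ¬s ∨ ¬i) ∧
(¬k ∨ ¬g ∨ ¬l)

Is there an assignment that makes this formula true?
No

No, the formula is not satisfiable.

No assignment of truth values to the variables can make all 51 clauses true simultaneously.

The formula is UNSAT (unsatisfiable).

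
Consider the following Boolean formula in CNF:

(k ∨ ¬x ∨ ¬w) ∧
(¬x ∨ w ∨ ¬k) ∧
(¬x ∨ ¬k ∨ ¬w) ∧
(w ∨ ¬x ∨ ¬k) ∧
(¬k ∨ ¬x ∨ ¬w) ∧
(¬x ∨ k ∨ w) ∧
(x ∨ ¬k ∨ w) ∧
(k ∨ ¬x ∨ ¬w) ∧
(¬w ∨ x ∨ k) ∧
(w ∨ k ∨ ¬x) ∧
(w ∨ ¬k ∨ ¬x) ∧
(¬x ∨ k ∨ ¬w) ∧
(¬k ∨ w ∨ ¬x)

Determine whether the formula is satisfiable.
Yes

Yes, the formula is satisfiable.

One satisfying assignment is: x=False, w=False, k=False

Verification: With this assignment, all 13 clauses evaluate to true.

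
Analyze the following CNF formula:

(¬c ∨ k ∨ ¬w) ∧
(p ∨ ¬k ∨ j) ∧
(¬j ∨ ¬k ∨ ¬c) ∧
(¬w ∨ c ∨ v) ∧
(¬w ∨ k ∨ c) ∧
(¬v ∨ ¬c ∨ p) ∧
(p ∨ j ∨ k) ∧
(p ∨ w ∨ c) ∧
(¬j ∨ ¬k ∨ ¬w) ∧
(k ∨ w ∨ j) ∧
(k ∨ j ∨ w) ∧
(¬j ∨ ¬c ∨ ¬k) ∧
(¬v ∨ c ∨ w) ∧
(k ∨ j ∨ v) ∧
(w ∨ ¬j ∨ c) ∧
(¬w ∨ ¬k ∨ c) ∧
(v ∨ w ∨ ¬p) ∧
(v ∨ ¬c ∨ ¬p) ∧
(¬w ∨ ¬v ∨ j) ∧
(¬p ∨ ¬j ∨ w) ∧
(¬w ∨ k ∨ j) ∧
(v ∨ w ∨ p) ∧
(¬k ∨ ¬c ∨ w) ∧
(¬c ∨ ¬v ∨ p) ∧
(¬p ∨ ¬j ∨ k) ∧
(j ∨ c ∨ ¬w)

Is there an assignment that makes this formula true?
No

No, the formula is not satisfiable.

No assignment of truth values to the variables can make all 26 clauses true simultaneously.

The formula is UNSAT (unsatisfiable).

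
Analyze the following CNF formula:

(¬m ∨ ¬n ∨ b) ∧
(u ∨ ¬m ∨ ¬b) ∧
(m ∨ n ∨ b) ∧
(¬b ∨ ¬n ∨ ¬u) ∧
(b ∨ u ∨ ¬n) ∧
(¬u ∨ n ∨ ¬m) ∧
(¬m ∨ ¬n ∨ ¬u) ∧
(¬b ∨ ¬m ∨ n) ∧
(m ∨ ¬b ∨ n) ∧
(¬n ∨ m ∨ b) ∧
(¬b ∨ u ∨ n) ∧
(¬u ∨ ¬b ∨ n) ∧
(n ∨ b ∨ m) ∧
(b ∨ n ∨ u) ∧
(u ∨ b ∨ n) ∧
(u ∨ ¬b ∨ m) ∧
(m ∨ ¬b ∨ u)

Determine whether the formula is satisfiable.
No

No, the formula is not satisfiable.

No assignment of truth values to the variables can make all 17 clauses true simultaneously.

The formula is UNSAT (unsatisfiable).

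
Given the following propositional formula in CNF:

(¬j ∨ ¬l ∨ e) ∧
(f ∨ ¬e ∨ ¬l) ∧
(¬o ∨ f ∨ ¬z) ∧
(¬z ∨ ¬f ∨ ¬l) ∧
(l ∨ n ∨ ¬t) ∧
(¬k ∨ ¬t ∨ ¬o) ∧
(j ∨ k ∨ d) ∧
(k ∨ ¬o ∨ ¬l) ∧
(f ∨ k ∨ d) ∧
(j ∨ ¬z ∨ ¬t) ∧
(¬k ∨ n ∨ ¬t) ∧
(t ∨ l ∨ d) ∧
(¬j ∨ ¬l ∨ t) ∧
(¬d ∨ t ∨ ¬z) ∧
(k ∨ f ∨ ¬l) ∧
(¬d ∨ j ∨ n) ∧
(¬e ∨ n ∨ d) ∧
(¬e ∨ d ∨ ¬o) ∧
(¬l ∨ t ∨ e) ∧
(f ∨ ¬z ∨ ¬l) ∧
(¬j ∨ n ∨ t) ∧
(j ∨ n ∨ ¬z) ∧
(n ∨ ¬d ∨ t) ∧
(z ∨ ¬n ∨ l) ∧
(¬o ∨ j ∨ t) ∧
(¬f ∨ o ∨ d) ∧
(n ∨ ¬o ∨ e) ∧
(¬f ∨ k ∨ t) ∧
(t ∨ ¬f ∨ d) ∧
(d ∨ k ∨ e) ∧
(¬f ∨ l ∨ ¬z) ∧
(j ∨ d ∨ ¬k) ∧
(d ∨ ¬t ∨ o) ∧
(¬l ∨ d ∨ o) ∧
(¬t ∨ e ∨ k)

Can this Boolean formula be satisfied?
Yes

Yes, the formula is satisfiable.

One satisfying assignment is: t=False, e=True, z=False, k=True, o=False, j=False, l=True, n=True, d=True, f=True

Verification: With this assignment, all 35 clauses evaluate to true.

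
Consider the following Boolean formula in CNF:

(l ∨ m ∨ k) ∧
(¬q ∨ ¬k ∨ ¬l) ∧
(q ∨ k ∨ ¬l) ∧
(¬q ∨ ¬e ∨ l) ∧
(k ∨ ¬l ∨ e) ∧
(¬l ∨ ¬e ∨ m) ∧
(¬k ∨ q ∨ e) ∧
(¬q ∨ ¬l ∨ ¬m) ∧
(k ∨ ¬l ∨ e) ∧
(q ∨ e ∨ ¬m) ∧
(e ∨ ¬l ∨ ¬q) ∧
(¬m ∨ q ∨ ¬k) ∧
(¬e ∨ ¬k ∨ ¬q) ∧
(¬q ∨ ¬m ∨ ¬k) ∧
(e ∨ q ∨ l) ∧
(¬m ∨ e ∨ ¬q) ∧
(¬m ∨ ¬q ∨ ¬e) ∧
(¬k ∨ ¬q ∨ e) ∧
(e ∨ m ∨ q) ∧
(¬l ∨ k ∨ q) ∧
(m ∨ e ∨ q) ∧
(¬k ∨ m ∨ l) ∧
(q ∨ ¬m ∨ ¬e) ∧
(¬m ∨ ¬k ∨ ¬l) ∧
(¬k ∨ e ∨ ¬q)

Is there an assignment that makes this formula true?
No

No, the formula is not satisfiable.

No assignment of truth values to the variables can make all 25 clauses true simultaneously.

The formula is UNSAT (unsatisfiable).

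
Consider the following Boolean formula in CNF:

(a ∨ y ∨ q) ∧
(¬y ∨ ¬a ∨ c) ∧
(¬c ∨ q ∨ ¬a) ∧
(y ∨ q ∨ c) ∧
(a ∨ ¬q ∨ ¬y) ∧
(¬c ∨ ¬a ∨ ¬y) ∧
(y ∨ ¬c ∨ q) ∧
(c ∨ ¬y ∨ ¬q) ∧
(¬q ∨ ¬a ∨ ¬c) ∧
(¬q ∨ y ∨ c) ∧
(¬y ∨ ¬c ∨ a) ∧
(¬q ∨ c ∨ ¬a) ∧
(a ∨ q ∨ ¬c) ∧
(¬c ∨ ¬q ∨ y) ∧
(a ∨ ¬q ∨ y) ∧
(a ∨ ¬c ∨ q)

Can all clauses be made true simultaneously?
Yes

Yes, the formula is satisfiable.

One satisfying assignment is: q=False, a=False, c=False, y=True

Verification: With this assignment, all 16 clauses evaluate to true.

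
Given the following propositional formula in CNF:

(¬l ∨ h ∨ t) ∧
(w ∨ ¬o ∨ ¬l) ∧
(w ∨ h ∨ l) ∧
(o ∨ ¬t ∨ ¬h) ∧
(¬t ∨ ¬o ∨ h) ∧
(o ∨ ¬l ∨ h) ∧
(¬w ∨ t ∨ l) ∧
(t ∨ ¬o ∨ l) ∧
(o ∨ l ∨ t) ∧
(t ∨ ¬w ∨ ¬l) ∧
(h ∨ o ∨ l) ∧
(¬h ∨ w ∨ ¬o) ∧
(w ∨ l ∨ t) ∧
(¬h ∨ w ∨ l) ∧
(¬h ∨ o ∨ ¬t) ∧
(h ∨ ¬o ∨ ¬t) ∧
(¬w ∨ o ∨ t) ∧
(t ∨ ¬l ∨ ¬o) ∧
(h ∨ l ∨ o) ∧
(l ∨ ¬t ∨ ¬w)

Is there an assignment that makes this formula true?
Yes

Yes, the formula is satisfiable.

One satisfying assignment is: o=False, t=False, h=True, w=False, l=True

Verification: With this assignment, all 20 clauses evaluate to true.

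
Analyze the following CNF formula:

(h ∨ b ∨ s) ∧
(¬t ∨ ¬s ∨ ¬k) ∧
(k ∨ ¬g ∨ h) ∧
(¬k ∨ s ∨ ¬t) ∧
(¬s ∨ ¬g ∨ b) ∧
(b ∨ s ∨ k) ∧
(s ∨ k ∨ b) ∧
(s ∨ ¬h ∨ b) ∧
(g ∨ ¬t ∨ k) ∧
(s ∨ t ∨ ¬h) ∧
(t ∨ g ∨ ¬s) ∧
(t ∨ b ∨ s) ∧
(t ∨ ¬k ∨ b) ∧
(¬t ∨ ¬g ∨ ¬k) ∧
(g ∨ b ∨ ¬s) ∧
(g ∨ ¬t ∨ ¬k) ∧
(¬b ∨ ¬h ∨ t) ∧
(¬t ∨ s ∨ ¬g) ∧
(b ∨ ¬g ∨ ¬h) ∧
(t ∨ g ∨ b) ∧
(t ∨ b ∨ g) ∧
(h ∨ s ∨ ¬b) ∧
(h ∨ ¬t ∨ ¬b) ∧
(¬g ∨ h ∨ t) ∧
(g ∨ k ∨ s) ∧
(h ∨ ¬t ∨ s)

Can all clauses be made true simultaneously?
Yes

Yes, the formula is satisfiable.

One satisfying assignment is: b=True, g=True, k=False, s=True, t=True, h=True

Verification: With this assignment, all 26 clauses evaluate to true.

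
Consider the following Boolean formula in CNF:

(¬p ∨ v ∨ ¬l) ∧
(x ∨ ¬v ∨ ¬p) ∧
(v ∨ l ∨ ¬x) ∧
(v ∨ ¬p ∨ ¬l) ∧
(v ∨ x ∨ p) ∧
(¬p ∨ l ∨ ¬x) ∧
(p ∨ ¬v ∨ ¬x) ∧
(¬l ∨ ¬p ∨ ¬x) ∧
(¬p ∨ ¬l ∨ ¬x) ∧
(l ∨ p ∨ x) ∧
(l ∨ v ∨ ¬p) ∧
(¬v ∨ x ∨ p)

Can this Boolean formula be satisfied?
Yes

Yes, the formula is satisfiable.

One satisfying assignment is: p=False, l=True, x=True, v=False

Verification: With this assignment, all 12 clauses evaluate to true.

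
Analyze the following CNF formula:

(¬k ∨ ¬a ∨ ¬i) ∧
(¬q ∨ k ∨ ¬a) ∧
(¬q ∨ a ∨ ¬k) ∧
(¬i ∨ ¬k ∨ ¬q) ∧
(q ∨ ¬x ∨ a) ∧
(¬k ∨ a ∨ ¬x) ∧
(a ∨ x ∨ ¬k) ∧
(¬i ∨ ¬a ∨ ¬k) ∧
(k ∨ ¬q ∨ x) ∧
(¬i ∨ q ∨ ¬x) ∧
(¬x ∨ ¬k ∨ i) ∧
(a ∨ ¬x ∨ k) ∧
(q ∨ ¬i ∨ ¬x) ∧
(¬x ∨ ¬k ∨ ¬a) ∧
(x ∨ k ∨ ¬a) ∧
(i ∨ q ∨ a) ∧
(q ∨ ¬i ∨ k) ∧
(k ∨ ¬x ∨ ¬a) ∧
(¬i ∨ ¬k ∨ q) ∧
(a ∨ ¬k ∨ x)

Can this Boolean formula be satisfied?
Yes

Yes, the formula is satisfiable.

One satisfying assignment is: x=False, k=True, i=False, q=False, a=True

Verification: With this assignment, all 20 clauses evaluate to true.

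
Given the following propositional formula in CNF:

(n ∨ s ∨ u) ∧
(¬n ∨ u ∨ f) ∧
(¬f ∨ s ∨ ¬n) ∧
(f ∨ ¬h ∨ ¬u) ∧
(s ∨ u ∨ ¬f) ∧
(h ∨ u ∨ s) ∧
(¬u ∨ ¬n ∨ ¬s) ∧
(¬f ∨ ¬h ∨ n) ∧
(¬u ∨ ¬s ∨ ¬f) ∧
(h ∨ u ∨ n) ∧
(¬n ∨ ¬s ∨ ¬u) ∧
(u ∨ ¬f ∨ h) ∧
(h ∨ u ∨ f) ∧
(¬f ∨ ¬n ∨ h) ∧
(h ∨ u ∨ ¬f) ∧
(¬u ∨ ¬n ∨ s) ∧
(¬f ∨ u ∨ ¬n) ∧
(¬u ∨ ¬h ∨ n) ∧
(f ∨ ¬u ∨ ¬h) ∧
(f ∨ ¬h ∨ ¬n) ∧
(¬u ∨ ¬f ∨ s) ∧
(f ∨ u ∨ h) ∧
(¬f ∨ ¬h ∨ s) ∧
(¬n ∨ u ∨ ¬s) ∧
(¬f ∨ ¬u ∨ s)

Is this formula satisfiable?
Yes

Yes, the formula is satisfiable.

One satisfying assignment is: f=False, h=True, u=False, s=True, n=False

Verification: With this assignment, all 25 clauses evaluate to true.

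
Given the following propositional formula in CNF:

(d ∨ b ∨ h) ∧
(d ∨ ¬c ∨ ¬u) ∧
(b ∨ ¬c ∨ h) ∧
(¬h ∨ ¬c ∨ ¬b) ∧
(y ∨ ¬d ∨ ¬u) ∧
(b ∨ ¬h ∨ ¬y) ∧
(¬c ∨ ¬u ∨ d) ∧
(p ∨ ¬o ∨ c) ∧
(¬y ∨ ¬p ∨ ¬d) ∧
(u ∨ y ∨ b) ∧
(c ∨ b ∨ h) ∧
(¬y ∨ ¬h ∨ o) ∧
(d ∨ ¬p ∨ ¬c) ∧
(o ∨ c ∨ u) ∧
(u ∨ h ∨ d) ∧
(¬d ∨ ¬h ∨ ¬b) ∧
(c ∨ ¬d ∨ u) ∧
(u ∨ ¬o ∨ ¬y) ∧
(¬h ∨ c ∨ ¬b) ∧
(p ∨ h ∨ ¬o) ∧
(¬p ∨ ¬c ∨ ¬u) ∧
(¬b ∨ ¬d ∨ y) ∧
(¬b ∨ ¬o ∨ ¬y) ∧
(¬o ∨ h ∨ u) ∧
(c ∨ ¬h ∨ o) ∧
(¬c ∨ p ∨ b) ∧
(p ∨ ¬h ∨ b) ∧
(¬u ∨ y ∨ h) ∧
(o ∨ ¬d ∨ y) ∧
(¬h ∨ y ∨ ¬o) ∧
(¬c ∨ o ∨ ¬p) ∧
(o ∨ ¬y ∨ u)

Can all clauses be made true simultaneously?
Yes

Yes, the formula is satisfiable.

One satisfying assignment is: p=False, o=False, y=True, h=False, d=True, u=True, b=True, c=False

Verification: With this assignment, all 32 clauses evaluate to true.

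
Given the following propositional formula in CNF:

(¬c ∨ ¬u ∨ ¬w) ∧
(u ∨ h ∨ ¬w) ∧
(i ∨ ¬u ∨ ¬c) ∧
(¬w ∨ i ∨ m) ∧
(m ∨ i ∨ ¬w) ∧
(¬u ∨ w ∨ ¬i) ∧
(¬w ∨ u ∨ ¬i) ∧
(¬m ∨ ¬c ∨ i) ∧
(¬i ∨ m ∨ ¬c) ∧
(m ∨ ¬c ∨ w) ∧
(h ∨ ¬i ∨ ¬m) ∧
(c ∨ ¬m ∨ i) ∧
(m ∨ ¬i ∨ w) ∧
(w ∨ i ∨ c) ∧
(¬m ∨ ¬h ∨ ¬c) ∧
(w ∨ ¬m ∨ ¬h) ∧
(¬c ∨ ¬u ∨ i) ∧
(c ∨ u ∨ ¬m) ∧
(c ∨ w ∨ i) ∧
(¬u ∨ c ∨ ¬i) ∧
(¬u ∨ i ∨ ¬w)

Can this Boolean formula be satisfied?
No

No, the formula is not satisfiable.

No assignment of truth values to the variables can make all 21 clauses true simultaneously.

The formula is UNSAT (unsatisfiable).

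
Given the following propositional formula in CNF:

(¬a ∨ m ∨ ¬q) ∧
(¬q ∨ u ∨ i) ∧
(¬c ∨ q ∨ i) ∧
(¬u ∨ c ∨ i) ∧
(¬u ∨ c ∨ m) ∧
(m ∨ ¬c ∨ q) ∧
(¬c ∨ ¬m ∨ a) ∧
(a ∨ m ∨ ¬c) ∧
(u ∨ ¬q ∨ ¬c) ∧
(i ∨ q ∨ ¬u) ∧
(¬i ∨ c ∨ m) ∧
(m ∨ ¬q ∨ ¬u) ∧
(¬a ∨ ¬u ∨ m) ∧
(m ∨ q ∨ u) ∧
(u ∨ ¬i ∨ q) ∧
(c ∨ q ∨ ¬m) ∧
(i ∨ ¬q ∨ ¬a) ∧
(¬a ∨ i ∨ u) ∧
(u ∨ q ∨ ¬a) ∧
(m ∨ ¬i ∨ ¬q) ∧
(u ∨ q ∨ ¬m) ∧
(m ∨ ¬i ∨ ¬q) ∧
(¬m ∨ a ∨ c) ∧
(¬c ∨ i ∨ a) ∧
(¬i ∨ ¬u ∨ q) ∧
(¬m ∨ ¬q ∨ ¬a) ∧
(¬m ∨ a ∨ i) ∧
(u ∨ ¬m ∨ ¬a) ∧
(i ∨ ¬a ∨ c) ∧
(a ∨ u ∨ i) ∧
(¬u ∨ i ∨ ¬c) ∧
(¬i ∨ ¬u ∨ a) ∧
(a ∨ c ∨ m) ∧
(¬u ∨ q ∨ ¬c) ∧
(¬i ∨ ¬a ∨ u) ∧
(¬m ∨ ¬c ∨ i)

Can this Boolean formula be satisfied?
No

No, the formula is not satisfiable.

No assignment of truth values to the variables can make all 36 clauses true simultaneously.

The formula is UNSAT (unsatisfiable).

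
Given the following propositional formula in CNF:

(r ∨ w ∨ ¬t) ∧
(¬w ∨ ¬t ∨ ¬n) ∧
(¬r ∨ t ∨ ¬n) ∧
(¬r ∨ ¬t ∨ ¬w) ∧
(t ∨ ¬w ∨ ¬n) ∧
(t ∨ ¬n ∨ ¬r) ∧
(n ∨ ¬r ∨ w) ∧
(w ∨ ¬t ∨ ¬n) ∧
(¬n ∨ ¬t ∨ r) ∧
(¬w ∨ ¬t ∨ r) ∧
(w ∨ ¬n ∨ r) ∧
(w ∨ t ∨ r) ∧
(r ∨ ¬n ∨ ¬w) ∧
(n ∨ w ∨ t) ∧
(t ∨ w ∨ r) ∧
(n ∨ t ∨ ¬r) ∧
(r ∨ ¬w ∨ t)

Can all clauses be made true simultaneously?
No

No, the formula is not satisfiable.

No assignment of truth values to the variables can make all 17 clauses true simultaneously.

The formula is UNSAT (unsatisfiable).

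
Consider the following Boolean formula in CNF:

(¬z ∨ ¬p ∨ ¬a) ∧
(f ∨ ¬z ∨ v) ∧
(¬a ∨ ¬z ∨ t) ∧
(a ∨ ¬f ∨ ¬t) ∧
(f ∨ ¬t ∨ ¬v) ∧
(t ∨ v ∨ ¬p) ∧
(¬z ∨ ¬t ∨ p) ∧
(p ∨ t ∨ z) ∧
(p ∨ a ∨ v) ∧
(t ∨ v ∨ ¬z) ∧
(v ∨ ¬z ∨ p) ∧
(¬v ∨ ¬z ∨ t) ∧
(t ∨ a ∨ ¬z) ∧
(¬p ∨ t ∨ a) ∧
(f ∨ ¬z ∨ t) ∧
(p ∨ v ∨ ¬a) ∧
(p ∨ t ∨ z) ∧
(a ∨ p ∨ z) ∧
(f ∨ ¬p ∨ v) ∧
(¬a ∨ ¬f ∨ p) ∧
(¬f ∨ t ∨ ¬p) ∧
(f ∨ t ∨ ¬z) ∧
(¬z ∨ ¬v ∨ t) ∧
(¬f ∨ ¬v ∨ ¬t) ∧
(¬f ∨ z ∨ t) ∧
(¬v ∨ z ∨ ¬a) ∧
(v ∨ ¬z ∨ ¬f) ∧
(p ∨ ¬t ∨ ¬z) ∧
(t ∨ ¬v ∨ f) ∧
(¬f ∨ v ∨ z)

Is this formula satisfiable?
No

No, the formula is not satisfiable.

No assignment of truth values to the variables can make all 30 clauses true simultaneously.

The formula is UNSAT (unsatisfiable).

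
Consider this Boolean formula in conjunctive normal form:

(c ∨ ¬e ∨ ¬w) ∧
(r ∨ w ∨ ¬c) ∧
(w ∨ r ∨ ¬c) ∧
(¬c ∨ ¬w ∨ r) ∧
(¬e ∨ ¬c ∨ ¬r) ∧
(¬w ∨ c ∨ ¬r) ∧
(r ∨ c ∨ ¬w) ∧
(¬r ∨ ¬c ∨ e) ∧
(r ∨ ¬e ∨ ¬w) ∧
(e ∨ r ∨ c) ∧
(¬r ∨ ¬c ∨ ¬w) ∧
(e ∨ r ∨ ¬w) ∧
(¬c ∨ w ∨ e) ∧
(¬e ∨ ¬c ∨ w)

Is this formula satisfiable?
Yes

Yes, the formula is satisfiable.

One satisfying assignment is: r=False, e=True, w=False, c=False

Verification: With this assignment, all 14 clauses evaluate to true.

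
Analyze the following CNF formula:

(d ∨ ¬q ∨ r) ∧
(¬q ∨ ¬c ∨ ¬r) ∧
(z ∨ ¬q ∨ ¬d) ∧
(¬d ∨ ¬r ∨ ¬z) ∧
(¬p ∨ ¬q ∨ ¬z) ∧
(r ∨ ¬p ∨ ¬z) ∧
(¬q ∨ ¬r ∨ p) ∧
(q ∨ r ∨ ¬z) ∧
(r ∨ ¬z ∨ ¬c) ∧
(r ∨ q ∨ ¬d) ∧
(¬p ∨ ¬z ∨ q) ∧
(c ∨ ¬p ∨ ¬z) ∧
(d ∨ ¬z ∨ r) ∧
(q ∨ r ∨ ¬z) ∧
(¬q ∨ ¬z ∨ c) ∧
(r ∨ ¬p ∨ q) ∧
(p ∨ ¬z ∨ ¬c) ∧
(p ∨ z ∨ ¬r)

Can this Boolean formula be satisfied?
Yes

Yes, the formula is satisfiable.

One satisfying assignment is: c=False, r=False, p=False, d=False, q=False, z=False

Verification: With this assignment, all 18 clauses evaluate to true.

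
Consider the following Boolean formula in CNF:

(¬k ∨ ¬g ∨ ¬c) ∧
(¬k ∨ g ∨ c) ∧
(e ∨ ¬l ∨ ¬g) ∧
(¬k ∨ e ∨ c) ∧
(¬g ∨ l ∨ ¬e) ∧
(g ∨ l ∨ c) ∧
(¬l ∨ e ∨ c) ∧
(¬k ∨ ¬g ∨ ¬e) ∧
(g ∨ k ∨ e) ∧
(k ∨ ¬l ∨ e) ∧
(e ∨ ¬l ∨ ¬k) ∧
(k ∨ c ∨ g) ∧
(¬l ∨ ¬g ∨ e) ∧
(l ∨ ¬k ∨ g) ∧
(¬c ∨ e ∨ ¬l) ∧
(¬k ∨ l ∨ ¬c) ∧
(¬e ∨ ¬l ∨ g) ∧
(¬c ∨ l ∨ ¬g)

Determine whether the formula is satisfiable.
Yes

Yes, the formula is satisfiable.

One satisfying assignment is: c=False, g=True, e=False, k=False, l=False

Verification: With this assignment, all 18 clauses evaluate to true.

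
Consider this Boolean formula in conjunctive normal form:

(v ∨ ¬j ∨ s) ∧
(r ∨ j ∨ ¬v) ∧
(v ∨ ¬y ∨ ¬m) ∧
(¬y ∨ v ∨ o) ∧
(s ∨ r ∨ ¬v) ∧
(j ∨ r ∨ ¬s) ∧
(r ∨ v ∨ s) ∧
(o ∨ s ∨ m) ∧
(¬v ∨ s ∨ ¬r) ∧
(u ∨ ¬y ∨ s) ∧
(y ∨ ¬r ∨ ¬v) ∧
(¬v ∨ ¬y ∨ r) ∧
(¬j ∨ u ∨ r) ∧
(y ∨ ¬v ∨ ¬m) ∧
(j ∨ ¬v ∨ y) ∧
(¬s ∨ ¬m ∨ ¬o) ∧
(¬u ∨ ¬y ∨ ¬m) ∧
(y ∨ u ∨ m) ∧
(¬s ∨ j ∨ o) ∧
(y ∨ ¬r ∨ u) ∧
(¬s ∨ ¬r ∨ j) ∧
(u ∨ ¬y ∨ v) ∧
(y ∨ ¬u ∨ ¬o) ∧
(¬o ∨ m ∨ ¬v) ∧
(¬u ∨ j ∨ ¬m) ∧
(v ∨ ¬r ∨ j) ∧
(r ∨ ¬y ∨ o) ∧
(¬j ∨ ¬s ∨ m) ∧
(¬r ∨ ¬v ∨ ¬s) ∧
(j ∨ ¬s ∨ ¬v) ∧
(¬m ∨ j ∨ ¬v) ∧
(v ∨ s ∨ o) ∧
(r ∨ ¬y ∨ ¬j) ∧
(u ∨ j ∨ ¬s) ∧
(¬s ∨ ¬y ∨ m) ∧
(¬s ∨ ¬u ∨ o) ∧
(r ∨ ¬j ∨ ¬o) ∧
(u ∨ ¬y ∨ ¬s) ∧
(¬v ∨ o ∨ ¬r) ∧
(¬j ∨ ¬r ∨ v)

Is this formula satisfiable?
No

No, the formula is not satisfiable.

No assignment of truth values to the variables can make all 40 clauses true simultaneously.

The formula is UNSAT (unsatisfiable).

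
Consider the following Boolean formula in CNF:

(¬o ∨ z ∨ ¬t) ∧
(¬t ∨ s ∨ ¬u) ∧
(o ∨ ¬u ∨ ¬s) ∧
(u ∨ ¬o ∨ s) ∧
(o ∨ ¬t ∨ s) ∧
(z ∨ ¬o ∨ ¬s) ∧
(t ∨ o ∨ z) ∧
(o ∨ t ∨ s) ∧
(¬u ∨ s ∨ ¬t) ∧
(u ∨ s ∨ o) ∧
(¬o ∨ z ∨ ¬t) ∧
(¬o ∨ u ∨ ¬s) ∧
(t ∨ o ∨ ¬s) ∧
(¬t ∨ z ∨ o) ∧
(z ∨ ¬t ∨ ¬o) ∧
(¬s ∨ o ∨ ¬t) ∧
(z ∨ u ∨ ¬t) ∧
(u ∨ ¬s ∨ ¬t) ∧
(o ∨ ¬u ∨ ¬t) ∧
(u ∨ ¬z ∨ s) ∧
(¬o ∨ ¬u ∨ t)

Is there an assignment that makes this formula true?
Yes

Yes, the formula is satisfiable.

One satisfying assignment is: o=True, z=True, u=True, t=True, s=True

Verification: With this assignment, all 21 clauses evaluate to true.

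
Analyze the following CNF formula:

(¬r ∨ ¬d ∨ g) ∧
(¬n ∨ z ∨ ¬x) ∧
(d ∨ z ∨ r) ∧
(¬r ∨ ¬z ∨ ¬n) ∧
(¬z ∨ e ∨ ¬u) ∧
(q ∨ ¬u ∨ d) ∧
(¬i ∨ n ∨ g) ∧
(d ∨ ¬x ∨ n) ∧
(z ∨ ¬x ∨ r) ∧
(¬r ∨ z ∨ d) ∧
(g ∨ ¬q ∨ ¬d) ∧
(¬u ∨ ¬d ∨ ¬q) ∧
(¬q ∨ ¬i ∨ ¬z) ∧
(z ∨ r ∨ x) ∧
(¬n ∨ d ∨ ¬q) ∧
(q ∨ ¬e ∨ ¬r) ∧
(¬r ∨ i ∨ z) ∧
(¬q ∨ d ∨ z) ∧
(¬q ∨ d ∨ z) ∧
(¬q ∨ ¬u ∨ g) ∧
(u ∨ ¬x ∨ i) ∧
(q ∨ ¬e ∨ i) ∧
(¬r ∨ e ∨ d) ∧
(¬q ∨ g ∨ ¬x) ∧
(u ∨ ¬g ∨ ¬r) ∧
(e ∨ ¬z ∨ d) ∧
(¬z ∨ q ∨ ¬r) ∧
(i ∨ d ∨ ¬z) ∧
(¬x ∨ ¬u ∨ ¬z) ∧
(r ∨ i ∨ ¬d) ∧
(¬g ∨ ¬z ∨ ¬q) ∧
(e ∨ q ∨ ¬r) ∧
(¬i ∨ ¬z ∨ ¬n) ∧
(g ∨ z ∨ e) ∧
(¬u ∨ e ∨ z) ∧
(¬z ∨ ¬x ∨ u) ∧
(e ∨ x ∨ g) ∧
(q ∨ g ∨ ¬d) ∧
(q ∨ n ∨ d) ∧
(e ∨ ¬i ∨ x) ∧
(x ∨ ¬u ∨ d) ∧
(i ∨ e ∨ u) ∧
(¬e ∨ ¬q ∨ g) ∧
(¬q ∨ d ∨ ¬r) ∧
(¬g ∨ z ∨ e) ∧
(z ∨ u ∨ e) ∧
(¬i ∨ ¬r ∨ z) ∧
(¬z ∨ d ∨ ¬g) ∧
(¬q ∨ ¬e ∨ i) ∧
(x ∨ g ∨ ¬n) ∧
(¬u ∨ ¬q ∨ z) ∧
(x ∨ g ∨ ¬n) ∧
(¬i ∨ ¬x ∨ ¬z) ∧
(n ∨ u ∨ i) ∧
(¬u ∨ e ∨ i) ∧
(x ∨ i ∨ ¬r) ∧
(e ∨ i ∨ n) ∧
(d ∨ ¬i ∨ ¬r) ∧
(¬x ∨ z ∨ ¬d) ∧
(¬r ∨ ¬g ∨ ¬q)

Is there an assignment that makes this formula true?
Yes

Yes, the formula is satisfiable.

One satisfying assignment is: z=True, i=True, q=False, u=False, e=True, r=False, n=False, d=True, x=False, g=True

Verification: With this assignment, all 60 clauses evaluate to true.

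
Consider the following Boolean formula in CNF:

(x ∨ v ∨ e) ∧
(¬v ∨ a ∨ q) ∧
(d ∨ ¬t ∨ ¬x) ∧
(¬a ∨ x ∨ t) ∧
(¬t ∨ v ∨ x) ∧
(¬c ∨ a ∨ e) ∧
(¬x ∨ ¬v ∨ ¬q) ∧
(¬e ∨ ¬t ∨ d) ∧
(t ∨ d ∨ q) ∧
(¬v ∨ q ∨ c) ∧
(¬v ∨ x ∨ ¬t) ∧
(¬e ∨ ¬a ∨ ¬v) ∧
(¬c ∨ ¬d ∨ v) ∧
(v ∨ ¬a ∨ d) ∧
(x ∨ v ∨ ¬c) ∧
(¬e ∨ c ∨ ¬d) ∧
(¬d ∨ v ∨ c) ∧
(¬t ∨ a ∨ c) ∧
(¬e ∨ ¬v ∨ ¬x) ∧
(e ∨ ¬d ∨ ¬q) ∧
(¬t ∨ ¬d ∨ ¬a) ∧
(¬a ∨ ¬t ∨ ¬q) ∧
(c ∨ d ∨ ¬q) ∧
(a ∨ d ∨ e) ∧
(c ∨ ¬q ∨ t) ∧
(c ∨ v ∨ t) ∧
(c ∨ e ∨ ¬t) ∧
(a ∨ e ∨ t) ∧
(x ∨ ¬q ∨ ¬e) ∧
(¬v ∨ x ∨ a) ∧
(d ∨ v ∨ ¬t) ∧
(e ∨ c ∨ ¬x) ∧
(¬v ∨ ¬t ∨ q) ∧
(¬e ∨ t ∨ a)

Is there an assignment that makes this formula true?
Yes

Yes, the formula is satisfiable.

One satisfying assignment is: e=False, t=False, q=False, a=True, x=True, d=True, c=True, v=True

Verification: With this assignment, all 34 clauses evaluate to true.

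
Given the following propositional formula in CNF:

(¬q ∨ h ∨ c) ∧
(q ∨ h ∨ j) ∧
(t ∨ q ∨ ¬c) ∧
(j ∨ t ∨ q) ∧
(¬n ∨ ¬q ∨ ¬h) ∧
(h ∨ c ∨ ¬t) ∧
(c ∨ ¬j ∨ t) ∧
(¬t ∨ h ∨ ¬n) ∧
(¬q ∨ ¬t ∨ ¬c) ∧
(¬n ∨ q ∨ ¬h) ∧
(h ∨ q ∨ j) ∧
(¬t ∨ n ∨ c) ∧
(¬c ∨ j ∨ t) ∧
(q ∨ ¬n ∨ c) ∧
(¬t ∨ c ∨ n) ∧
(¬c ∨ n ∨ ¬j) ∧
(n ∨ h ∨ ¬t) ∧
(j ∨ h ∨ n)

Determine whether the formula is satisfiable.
Yes

Yes, the formula is satisfiable.

One satisfying assignment is: c=False, q=True, n=False, h=True, t=False, j=False

Verification: With this assignment, all 18 clauses evaluate to true.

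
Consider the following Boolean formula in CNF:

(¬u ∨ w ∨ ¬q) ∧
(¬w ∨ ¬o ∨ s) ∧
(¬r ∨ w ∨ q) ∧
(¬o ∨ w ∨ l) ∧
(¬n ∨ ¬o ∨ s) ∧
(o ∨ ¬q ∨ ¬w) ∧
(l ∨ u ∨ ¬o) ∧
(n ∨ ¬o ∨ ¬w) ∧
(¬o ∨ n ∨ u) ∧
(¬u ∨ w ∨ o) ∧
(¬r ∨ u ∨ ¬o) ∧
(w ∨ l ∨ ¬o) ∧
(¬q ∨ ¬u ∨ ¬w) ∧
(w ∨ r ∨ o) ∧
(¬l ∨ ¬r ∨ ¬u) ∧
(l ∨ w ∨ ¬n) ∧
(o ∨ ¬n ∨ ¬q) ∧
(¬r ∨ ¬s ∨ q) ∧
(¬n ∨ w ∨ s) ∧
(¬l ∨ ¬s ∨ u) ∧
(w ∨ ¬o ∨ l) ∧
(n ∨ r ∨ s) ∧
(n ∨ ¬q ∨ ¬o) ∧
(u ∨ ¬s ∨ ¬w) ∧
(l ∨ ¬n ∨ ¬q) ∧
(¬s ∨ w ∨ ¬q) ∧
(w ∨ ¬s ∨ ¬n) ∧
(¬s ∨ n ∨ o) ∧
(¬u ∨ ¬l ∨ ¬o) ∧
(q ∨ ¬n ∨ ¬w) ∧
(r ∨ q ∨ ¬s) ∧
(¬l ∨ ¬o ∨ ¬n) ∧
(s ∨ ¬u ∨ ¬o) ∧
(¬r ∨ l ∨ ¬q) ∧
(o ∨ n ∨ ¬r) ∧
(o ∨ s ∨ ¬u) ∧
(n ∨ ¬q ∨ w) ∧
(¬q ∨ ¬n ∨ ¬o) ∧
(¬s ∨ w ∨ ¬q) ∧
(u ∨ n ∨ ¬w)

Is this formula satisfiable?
No

No, the formula is not satisfiable.

No assignment of truth values to the variables can make all 40 clauses true simultaneously.

The formula is UNSAT (unsatisfiable).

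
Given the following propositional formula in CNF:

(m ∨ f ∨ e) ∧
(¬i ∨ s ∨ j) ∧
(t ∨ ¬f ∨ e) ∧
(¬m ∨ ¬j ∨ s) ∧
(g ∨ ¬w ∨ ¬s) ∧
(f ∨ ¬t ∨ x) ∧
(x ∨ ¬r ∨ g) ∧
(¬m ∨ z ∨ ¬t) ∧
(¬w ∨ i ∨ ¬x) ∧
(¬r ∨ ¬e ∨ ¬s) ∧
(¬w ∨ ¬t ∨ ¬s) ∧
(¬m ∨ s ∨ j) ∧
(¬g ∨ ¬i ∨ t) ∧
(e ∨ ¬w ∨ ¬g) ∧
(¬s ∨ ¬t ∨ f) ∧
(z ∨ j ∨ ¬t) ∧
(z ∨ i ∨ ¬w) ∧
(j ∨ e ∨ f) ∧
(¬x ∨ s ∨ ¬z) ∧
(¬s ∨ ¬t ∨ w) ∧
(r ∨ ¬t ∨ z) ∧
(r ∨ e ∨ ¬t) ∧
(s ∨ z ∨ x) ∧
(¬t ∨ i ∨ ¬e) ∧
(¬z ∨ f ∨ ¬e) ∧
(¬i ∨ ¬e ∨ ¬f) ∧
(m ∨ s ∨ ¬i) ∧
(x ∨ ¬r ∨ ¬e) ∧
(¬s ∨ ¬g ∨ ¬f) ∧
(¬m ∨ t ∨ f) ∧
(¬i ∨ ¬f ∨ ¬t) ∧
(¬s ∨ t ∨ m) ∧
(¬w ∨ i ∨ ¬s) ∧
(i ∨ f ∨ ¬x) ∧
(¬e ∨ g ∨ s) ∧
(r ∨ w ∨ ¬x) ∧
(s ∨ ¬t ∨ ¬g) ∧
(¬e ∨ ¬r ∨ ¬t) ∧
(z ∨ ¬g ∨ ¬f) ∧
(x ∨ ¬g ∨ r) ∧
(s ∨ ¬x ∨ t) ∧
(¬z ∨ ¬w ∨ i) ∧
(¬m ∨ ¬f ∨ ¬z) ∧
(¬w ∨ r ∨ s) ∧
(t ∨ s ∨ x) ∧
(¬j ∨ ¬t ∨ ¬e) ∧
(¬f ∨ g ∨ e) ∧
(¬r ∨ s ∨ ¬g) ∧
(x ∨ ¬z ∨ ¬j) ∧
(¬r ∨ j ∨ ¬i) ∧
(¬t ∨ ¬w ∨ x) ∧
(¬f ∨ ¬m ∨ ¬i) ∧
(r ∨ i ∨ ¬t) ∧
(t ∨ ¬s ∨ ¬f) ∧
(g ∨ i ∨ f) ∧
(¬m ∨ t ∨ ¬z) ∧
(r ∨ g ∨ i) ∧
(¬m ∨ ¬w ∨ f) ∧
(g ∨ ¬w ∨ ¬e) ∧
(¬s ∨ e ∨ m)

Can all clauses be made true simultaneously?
No

No, the formula is not satisfiable.

No assignment of truth values to the variables can make all 60 clauses true simultaneously.

The formula is UNSAT (unsatisfiable).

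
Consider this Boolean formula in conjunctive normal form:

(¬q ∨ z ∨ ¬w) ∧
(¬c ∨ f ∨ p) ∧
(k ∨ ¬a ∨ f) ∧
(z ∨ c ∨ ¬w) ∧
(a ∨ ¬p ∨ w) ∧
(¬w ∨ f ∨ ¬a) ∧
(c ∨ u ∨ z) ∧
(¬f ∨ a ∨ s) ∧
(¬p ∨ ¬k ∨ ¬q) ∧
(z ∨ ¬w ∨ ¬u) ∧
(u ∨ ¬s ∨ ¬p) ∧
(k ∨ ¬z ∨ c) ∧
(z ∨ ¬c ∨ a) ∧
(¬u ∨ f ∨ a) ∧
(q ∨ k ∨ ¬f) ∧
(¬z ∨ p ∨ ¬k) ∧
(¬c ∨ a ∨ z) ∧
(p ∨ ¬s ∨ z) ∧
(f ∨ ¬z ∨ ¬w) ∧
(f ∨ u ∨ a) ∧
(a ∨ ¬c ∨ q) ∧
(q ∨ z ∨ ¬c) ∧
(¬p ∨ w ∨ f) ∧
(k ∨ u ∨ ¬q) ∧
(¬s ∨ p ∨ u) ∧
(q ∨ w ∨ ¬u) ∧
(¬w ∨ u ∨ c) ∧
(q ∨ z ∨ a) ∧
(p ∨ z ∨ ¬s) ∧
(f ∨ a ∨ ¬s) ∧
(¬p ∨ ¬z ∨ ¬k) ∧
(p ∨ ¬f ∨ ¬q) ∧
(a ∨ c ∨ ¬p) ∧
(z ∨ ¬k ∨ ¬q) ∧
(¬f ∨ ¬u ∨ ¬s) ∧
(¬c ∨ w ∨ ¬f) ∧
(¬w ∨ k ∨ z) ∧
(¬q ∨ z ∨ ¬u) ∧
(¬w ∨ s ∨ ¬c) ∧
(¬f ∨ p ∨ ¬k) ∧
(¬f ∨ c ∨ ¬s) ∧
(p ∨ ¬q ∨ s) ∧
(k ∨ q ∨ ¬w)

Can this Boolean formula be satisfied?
No

No, the formula is not satisfiable.

No assignment of truth values to the variables can make all 43 clauses true simultaneously.

The formula is UNSAT (unsatisfiable).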